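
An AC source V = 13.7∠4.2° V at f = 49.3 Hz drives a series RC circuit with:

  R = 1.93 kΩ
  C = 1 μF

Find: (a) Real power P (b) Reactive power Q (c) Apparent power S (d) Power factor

Step 1 — Angular frequency: ω = 2π·f = 2π·49.3 = 309.8 rad/s.
Step 2 — Component impedances:
  R: Z = R = 1930 Ω
  C: Z = 1/(jωC) = -j/(ω·C) = 0 - j3228 Ω
Step 3 — Series combination: Z_total = R + C = 1930 - j3228 Ω = 3761∠-59.1° Ω.
Step 4 — Source phasor: V = 13.7∠4.2° V = 13.66 + j1.003 V.
Step 5 — Current: I = V / Z = 0.001635 + j0.003255 A = 0.003642∠63.3° A.
Step 6 — Complex power: S = V·I* = 0.02561 - j0.04283 VA.
Step 7 — Real power: P = Re(S) = 0.02561 W.
Step 8 — Reactive power: Q = Im(S) = -0.04283 VAR.
Step 9 — Apparent power: |S| = 0.0499 VA.
Step 10 — Power factor: PF = P/|S| = 0.5131 (leading).

(a) P = 0.02561 W  (b) Q = -0.04283 VAR  (c) S = 0.0499 VA  (d) PF = 0.5131 (leading)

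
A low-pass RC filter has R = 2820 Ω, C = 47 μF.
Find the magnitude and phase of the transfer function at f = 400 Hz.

Step 1 — Angular frequency: ω = 2π·400 = 2513 rad/s.
Step 2 — Transfer function: H(jω) = 1/(1 + jωRC).
Step 3 — Denominator: 1 + jωRC = 1 + j·2513·2820·4.7e-05 = 1 + j333.1.
Step 4 — H = 9.012e-06 - j0.003002.
Step 5 — Magnitude: |H| = 0.003002 (-50.5 dB); phase: φ = -89.8°.

|H| = 0.003002 (-50.5 dB), φ = -89.8°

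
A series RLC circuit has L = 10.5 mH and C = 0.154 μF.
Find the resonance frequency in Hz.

Step 1 — Resonance condition Im(Z)=0 gives ω₀ = 1/√(LC).
Step 2 — ω₀ = 1/√(0.0105·1.54e-07) = 2.487e+04 rad/s.
Step 3 — f₀ = ω₀/(2π) = 3958 Hz.

f₀ = 3958 Hz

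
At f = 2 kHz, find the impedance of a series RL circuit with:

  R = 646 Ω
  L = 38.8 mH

Step 1 — Angular frequency: ω = 2π·f = 2π·2000 = 1.257e+04 rad/s.
Step 2 — Component impedances:
  R: Z = R = 646 Ω
  L: Z = jωL = j·1.257e+04·0.0388 = 0 + j487.6 Ω
Step 3 — Series combination: Z_total = R + L = 646 + j487.6 Ω = 809.3∠37.0° Ω.

Z = 646 + j487.6 Ω = 809.3∠37.0° Ω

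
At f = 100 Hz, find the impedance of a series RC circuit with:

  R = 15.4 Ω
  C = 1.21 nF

Step 1 — Angular frequency: ω = 2π·f = 2π·100 = 628.3 rad/s.
Step 2 — Component impedances:
  R: Z = R = 15.4 Ω
  C: Z = 1/(jωC) = -j/(ω·C) = 0 - j1.315e+06 Ω
Step 3 — Series combination: Z_total = R + C = 15.4 - j1.315e+06 Ω = 1.315e+06∠-90.0° Ω.

Z = 15.4 - j1.315e+06 Ω = 1.315e+06∠-90.0° Ω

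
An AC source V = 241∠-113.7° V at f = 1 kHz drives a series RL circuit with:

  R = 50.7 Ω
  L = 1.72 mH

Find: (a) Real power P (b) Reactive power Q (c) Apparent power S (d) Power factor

Step 1 — Angular frequency: ω = 2π·f = 2π·1000 = 6283 rad/s.
Step 2 — Component impedances:
  R: Z = R = 50.7 Ω
  L: Z = jωL = j·6283·0.00172 = 0 + j10.81 Ω
Step 3 — Series combination: Z_total = R + L = 50.7 + j10.81 Ω = 51.84∠12.0° Ω.
Step 4 — Source phasor: V = 241∠-113.7° V = -96.87 - j220.7 V.
Step 5 — Current: I = V / Z = -2.715 - j3.774 A = 4.649∠-125.7° A.
Step 6 — Complex power: S = V·I* = 1096 + j233.6 VA.
Step 7 — Real power: P = Re(S) = 1096 W.
Step 8 — Reactive power: Q = Im(S) = 233.6 VAR.
Step 9 — Apparent power: |S| = 1120 VA.
Step 10 — Power factor: PF = P/|S| = 0.978 (lagging).

(a) P = 1096 W  (b) Q = 233.6 VAR  (c) S = 1120 VA  (d) PF = 0.978 (lagging)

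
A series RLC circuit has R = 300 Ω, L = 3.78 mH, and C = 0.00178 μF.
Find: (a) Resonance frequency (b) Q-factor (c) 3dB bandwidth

Step 1 — Resonance: ω₀ = 1/√(LC) = 1/√(0.00378·1.78e-09) = 3.855e+05 rad/s.
Step 2 — f₀ = ω₀/(2π) = 6.136e+04 Hz.
Step 3 — Series Q: Q = ω₀L/R = 3.855e+05·0.00378/300 = 4.858.
Step 4 — Bandwidth: Δω = ω₀/Q = 7.937e+04 rad/s; BW = Δω/(2π) = 1.263e+04 Hz.

(a) f₀ = 6.136e+04 Hz  (b) Q = 4.858  (c) BW = 1.263e+04 Hz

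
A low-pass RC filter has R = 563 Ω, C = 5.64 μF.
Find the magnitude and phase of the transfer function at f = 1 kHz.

Step 1 — Angular frequency: ω = 2π·1000 = 6283 rad/s.
Step 2 — Transfer function: H(jω) = 1/(1 + jωRC).
Step 3 — Denominator: 1 + jωRC = 1 + j·6283·563·5.64e-06 = 1 + j19.95.
Step 4 — H = 0.002506 - j0.05.
Step 5 — Magnitude: |H| = 0.05006 (-26.0 dB); phase: φ = -87.1°.

|H| = 0.05006 (-26.0 dB), φ = -87.1°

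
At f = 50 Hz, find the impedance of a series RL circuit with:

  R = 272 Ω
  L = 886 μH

Step 1 — Angular frequency: ω = 2π·f = 2π·50 = 314.2 rad/s.
Step 2 — Component impedances:
  R: Z = R = 272 Ω
  L: Z = jωL = j·314.2·0.000886 = 0 + j0.2783 Ω
Step 3 — Series combination: Z_total = R + L = 272 + j0.2783 Ω = 272∠0.1° Ω.

Z = 272 + j0.2783 Ω = 272∠0.1° Ω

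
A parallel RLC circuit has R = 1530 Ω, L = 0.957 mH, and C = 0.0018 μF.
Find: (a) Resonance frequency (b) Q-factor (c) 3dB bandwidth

Step 1 — Resonance: ω₀ = 1/√(LC) = 1/√(0.000957·1.8e-09) = 7.619e+05 rad/s.
Step 2 — f₀ = ω₀/(2π) = 1.213e+05 Hz.
Step 3 — Parallel Q: Q = R/(ω₀L) = 1530/(7.619e+05·0.000957) = 2.098.
Step 4 — Bandwidth: Δω = ω₀/Q = 3.631e+05 rad/s; BW = Δω/(2π) = 5.779e+04 Hz.

(a) f₀ = 1.213e+05 Hz  (b) Q = 2.098  (c) BW = 5.779e+04 Hz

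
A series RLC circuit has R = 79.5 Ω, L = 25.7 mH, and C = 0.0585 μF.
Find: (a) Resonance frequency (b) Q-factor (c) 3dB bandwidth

Step 1 — Resonance: ω₀ = 1/√(LC) = 1/√(0.0257·5.85e-08) = 2.579e+04 rad/s.
Step 2 — f₀ = ω₀/(2π) = 4105 Hz.
Step 3 — Series Q: Q = ω₀L/R = 2.579e+04·0.0257/79.5 = 8.337.
Step 4 — Bandwidth: Δω = ω₀/Q = 3093 rad/s; BW = Δω/(2π) = 492.3 Hz.

(a) f₀ = 4105 Hz  (b) Q = 8.337  (c) BW = 492.3 Hz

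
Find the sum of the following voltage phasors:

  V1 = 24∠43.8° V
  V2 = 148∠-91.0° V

Step 1 — Convert each phasor to rectangular form:
  V1 = 24·(cos(43.8°) + j·sin(43.8°)) = 17.32 + j16.61 V
  V2 = 148·(cos(-91.0°) + j·sin(-91.0°)) = -2.583 - j148 V
Step 2 — Sum components: V_total = 14.74 - j131.4 V.
Step 3 — Convert to polar: |V_total| = 132.2 V, ∠V_total = -83.6°.

V_total = 132.2∠-83.6° V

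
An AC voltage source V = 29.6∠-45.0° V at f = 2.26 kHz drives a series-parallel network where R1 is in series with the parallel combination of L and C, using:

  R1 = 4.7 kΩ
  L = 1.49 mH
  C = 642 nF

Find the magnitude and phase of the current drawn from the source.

Step 1 — Angular frequency: ω = 2π·f = 2π·2260 = 1.42e+04 rad/s.
Step 2 — Component impedances:
  R1: Z = R = 4700 Ω
  L: Z = jωL = j·1.42e+04·0.00149 = 0 + j21.16 Ω
  C: Z = 1/(jωC) = -j/(ω·C) = 0 - j109.7 Ω
Step 3 — Parallel branch: L || C = 1/(1/L + 1/C) = 0 + j26.21 Ω.
Step 4 — Series with R1: Z_total = R1 + (L || C) = 4700 + j26.21 Ω = 4700∠0.3° Ω.
Step 5 — Source phasor: V = 29.6∠-45.0° V = 20.93 - j20.93 V.
Step 6 — Ohm's law: I = V / Z_total = (20.93 - j20.93) / (4700 + j26.21) = 0.004428 - j0.004478 A.
Step 7 — Convert to polar: |I| = 0.006298 A, ∠I = -45.3°.

I = 0.006298∠-45.3° A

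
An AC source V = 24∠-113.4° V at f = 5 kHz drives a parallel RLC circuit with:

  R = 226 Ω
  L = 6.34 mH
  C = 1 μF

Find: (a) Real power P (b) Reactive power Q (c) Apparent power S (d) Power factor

Step 1 — Angular frequency: ω = 2π·f = 2π·5000 = 3.142e+04 rad/s.
Step 2 — Component impedances:
  R: Z = R = 226 Ω
  L: Z = jωL = j·3.142e+04·0.00634 = 0 + j199.2 Ω
  C: Z = 1/(jωC) = -j/(ω·C) = 0 - j31.83 Ω
Step 3 — Parallel combination: 1/Z_total = 1/R + 1/L + 1/C; Z_total = 6.177 - j36.85 Ω = 37.36∠-80.5° Ω.
Step 4 — Source phasor: V = 24∠-113.4° V = -9.532 - j22.03 V.
Step 5 — Current: I = V / Z = 0.5392 - j0.349 A = 0.6423∠-32.9° A.
Step 6 — Complex power: S = V·I* = 2.549 - j15.2 VA.
Step 7 — Real power: P = Re(S) = 2.549 W.
Step 8 — Reactive power: Q = Im(S) = -15.2 VAR.
Step 9 — Apparent power: |S| = 15.42 VA.
Step 10 — Power factor: PF = P/|S| = 0.1653 (leading).

(a) P = 2.549 W  (b) Q = -15.2 VAR  (c) S = 15.42 VA  (d) PF = 0.1653 (leading)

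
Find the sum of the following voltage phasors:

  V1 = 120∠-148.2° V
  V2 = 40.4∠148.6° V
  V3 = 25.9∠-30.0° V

Step 1 — Convert each phasor to rectangular form:
  V1 = 120·(cos(-148.2°) + j·sin(-148.2°)) = -102 - j63.23 V
  V2 = 40.4·(cos(148.6°) + j·sin(148.6°)) = -34.48 + j21.05 V
  V3 = 25.9·(cos(-30.0°) + j·sin(-30.0°)) = 22.43 - j12.95 V
Step 2 — Sum components: V_total = -114 - j55.14 V.
Step 3 — Convert to polar: |V_total| = 126.7 V, ∠V_total = -154.2°.

V_total = 126.7∠-154.2° V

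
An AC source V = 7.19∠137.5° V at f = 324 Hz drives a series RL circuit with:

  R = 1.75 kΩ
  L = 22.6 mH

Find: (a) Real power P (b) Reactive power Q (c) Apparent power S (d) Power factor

Step 1 — Angular frequency: ω = 2π·f = 2π·324 = 2036 rad/s.
Step 2 — Component impedances:
  R: Z = R = 1750 Ω
  L: Z = jωL = j·2036·0.0226 = 0 + j46.01 Ω
Step 3 — Series combination: Z_total = R + L = 1750 + j46.01 Ω = 1751∠1.5° Ω.
Step 4 — Source phasor: V = 7.19∠137.5° V = -5.301 + j4.857 V.
Step 5 — Current: I = V / Z = -0.002954 + j0.002853 A = 0.004107∠136.0° A.
Step 6 — Complex power: S = V·I* = 0.02952 + j0.0007761 VA.
Step 7 — Real power: P = Re(S) = 0.02952 W.
Step 8 — Reactive power: Q = Im(S) = 0.0007761 VAR.
Step 9 — Apparent power: |S| = 0.02953 VA.
Step 10 — Power factor: PF = P/|S| = 0.9997 (lagging).

(a) P = 0.02952 W  (b) Q = 0.0007761 VAR  (c) S = 0.02953 VA  (d) PF = 0.9997 (lagging)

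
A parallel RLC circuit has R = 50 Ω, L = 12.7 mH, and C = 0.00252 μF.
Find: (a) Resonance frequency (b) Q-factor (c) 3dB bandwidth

Step 1 — Resonance: ω₀ = 1/√(LC) = 1/√(0.0127·2.52e-09) = 1.768e+05 rad/s.
Step 2 — f₀ = ω₀/(2π) = 2.813e+04 Hz.
Step 3 — Parallel Q: Q = R/(ω₀L) = 50/(1.768e+05·0.0127) = 0.02227.
Step 4 — Bandwidth: Δω = ω₀/Q = 7.937e+06 rad/s; BW = Δω/(2π) = 1.263e+06 Hz.

(a) f₀ = 2.813e+04 Hz  (b) Q = 0.02227  (c) BW = 1.263e+06 Hz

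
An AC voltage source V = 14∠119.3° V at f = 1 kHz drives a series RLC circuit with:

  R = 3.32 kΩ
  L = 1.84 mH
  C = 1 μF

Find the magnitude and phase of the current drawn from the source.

Step 1 — Angular frequency: ω = 2π·f = 2π·1000 = 6283 rad/s.
Step 2 — Component impedances:
  R: Z = R = 3320 Ω
  L: Z = jωL = j·6283·0.00184 = 0 + j11.56 Ω
  C: Z = 1/(jωC) = -j/(ω·C) = 0 - j159.2 Ω
Step 3 — Series combination: Z_total = R + L + C = 3320 - j147.6 Ω = 3323∠-2.5° Ω.
Step 4 — Source phasor: V = 14∠119.3° V = -6.851 + j12.21 V.
Step 5 — Ohm's law: I = V / Z_total = (-6.851 + j12.21) / (3320 - j147.6) = -0.002223 + j0.003579 A.
Step 6 — Convert to polar: |I| = 0.004213 A, ∠I = 121.8°.

I = 0.004213∠121.8° A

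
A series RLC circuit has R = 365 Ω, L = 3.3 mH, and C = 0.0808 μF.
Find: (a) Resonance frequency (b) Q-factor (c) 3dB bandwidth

Step 1 — Resonance condition Im(Z)=0 gives ω₀ = 1/√(LC).
Step 2 — ω₀ = 1/√(0.0033·8.08e-08) = 6.124e+04 rad/s.
Step 3 — f₀ = ω₀/(2π) = 9747 Hz.
Step 4 — Series Q: Q = ω₀L/R = 6.124e+04·0.0033/365 = 0.5537.
Step 5 — 3dB bandwidth: Δω = ω₀/Q = 1.106e+05 rad/s; BW = Δω/(2π) = 1.76e+04 Hz.

(a) f₀ = 9747 Hz  (b) Q = 0.5537  (c) BW = 1.76e+04 Hz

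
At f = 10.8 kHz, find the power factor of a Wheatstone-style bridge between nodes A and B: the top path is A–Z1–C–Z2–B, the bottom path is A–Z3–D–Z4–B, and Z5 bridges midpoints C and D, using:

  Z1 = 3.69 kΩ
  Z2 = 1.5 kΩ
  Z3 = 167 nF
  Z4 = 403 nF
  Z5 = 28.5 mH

Step 1 — Angular frequency: ω = 2π·f = 2π·1.08e+04 = 6.786e+04 rad/s.
Step 2 — Component impedances:
  Z1: Z = R = 3690 Ω
  Z2: Z = R = 1500 Ω
  Z3: Z = 1/(jωC) = -j/(ω·C) = 0 - j88.24 Ω
  Z4: Z = 1/(jωC) = -j/(ω·C) = 0 - j36.57 Ω
  Z5: Z = jωL = j·6.786e+04·0.0285 = 0 + j1934 Ω
Step 3 — Bridge requires nodal analysis (the Z5 bridge couples midpoints C and D, so the two paths cannot be reduced to a simple series/parallel combination). Setting node B to ground and injecting 1 A at node A, the 3-node admittance system at A, C, D solves to V_A = Z_AB = 3 - j124.7 Ω = 124.8∠-88.6° Ω.
Step 4 — Power factor: PF = cos(φ) = Re(Z)/|Z| = 3/124.8 = 0.02404.
Step 5 — Type: Im(Z) = -124.7 ⇒ leading (phase φ = -88.6°).

PF = 0.02404 (leading, φ = -88.6°)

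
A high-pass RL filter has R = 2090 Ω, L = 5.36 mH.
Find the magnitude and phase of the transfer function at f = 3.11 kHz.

Step 1 — Angular frequency: ω = 2π·3110 = 1.954e+04 rad/s.
Step 2 — Transfer function: H(jω) = jωL/(R + jωL).
Step 3 — Numerator jωL = j·104.7; denominator R + jωL = 2090 + j104.7.
Step 4 — H = 0.002505 + j0.04999.
Step 5 — Magnitude: |H| = 0.05005 (-26.0 dB); phase: φ = 87.1°.

|H| = 0.05005 (-26.0 dB), φ = 87.1°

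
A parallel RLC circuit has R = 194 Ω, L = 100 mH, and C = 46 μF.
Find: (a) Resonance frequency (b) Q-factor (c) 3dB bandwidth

Step 1 — Resonance: ω₀ = 1/√(LC) = 1/√(0.1·4.6e-05) = 466.3 rad/s.
Step 2 — f₀ = ω₀/(2π) = 74.21 Hz.
Step 3 — Parallel Q: Q = R/(ω₀L) = 194/(466.3·0.1) = 4.161.
Step 4 — Bandwidth: Δω = ω₀/Q = 112.1 rad/s; BW = Δω/(2π) = 17.83 Hz.

(a) f₀ = 74.21 Hz  (b) Q = 4.161  (c) BW = 17.83 Hz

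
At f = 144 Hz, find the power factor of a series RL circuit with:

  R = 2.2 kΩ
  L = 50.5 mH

Step 1 — Angular frequency: ω = 2π·f = 2π·144 = 904.8 rad/s.
Step 2 — Component impedances:
  R: Z = R = 2200 Ω
  L: Z = jωL = j·904.8·0.0505 = 0 + j45.69 Ω
Step 3 — Series combination: Z_total = R + L = 2200 + j45.69 Ω = 2200∠1.2° Ω.
Step 4 — Power factor: PF = cos(φ) = Re(Z)/|Z| = 2200/2200.5 = 0.9998.
Step 5 — Type: Im(Z) = 45.69 ⇒ lagging (phase φ = 1.2°).

PF = 0.9998 (lagging, φ = 1.2°)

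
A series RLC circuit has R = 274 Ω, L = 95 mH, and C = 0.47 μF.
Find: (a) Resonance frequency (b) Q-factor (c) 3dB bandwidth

Step 1 — Resonance: ω₀ = 1/√(LC) = 1/√(0.095·4.7e-07) = 4732 rad/s.
Step 2 — f₀ = ω₀/(2π) = 753.2 Hz.
Step 3 — Series Q: Q = ω₀L/R = 4732·0.095/274 = 1.641.
Step 4 — Bandwidth: Δω = ω₀/Q = 2884 rad/s; BW = Δω/(2π) = 459 Hz.

(a) f₀ = 753.2 Hz  (b) Q = 1.641  (c) BW = 459 Hz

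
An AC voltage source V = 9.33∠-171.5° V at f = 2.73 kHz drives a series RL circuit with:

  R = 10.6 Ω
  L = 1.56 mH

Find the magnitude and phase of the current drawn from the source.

Step 1 — Angular frequency: ω = 2π·f = 2π·2730 = 1.715e+04 rad/s.
Step 2 — Component impedances:
  R: Z = R = 10.6 Ω
  L: Z = jωL = j·1.715e+04·0.00156 = 0 + j26.76 Ω
Step 3 — Series combination: Z_total = R + L = 10.6 + j26.76 Ω = 28.78∠68.4° Ω.
Step 4 — Source phasor: V = 9.33∠-171.5° V = -9.228 - j1.379 V.
Step 5 — Ohm's law: I = V / Z_total = (-9.228 - j1.379) / (10.6 + j26.76) = -0.1626 + j0.2804 A.
Step 6 — Convert to polar: |I| = 0.3242 A, ∠I = 120.1°.

I = 0.3242∠120.1° A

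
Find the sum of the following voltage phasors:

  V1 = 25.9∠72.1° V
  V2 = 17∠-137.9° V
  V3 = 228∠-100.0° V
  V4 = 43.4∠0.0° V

Step 1 — Convert each phasor to rectangular form:
  V1 = 25.9·(cos(72.1°) + j·sin(72.1°)) = 7.961 + j24.65 V
  V2 = 17·(cos(-137.9°) + j·sin(-137.9°)) = -12.61 - j11.4 V
  V3 = 228·(cos(-100.0°) + j·sin(-100.0°)) = -39.59 - j224.5 V
  V4 = 43.4·(cos(0.0°) + j·sin(0.0°)) = 43.4 V
Step 2 — Sum components: V_total = -0.8448 - j211.3 V.
Step 3 — Convert to polar: |V_total| = 211.3 V, ∠V_total = -90.2°.

V_total = 211.3∠-90.2° V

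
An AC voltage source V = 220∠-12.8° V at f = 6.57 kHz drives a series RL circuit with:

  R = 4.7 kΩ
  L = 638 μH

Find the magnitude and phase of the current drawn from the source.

Step 1 — Angular frequency: ω = 2π·f = 2π·6570 = 4.128e+04 rad/s.
Step 2 — Component impedances:
  R: Z = R = 4700 Ω
  L: Z = jωL = j·4.128e+04·0.000638 = 0 + j26.34 Ω
Step 3 — Series combination: Z_total = R + L = 4700 + j26.34 Ω = 4700∠0.3° Ω.
Step 4 — Source phasor: V = 220∠-12.8° V = 214.5 - j48.74 V.
Step 5 — Ohm's law: I = V / Z_total = (214.5 - j48.74) / (4700 + j26.34) = 0.04559 - j0.01063 A.
Step 6 — Convert to polar: |I| = 0.04681 A, ∠I = -13.1°.

I = 0.04681∠-13.1° A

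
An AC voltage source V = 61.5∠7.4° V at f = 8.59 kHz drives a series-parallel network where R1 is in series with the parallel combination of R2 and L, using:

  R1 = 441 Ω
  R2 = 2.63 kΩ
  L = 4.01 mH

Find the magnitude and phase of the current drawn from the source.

Step 1 — Angular frequency: ω = 2π·f = 2π·8590 = 5.397e+04 rad/s.
Step 2 — Component impedances:
  R1: Z = R = 441 Ω
  R2: Z = R = 2630 Ω
  L: Z = jωL = j·5.397e+04·0.00401 = 0 + j216.4 Ω
Step 3 — Parallel branch: R2 || L = 1/(1/R2 + 1/L) = 17.69 + j215 Ω.
Step 4 — Series with R1: Z_total = R1 + (R2 || L) = 458.7 + j215 Ω = 506.6∠25.1° Ω.
Step 5 — Source phasor: V = 61.5∠7.4° V = 60.99 + j7.921 V.
Step 6 — Ohm's law: I = V / Z_total = (60.99 + j7.921) / (458.7 + j215) = 0.1157 - j0.03693 A.
Step 7 — Convert to polar: |I| = 0.1214 A, ∠I = -17.7°.

I = 0.1214∠-17.7° A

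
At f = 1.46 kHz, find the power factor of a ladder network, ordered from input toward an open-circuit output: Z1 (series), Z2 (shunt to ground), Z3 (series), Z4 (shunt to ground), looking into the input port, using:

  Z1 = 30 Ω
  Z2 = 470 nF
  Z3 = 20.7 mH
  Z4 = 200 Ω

Step 1 — Angular frequency: ω = 2π·f = 2π·1460 = 9173 rad/s.
Step 2 — Component impedances:
  Z1: Z = R = 30 Ω
  Z2: Z = 1/(jωC) = -j/(ω·C) = 0 - j231.9 Ω
  Z3: Z = jωL = j·9173·0.0207 = 0 + j189.9 Ω
  Z4: Z = R = 200 Ω
Step 3 — Ladder network (open output): work backward from the far end, alternating series and parallel combinations. Z_in = 287.6 - j177.8 Ω = 338.1∠-31.7° Ω.
Step 4 — Power factor: PF = cos(φ) = Re(Z)/|Z| = 287.6/338.1 = 0.8506.
Step 5 — Type: Im(Z) = -177.8 ⇒ leading (phase φ = -31.7°).

PF = 0.8506 (leading, φ = -31.7°)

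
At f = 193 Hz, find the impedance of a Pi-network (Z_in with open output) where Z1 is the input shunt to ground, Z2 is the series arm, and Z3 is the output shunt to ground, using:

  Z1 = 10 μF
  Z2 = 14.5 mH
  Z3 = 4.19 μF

Step 1 — Angular frequency: ω = 2π·f = 2π·193 = 1213 rad/s.
Step 2 — Component impedances:
  Z1: Z = 1/(jωC) = -j/(ω·C) = 0 - j82.46 Ω
  Z2: Z = jωL = j·1213·0.0145 = 0 + j17.58 Ω
  Z3: Z = 1/(jωC) = -j/(ω·C) = 0 - j196.8 Ω
Step 3 — With open output, the series arm Z2 and the output shunt Z3 appear in series to ground: Z2 + Z3 = 0 - j179.2 Ω.
Step 4 — Parallel with input shunt Z1: Z_in = Z1 || (Z2 + Z3) = 0 - j56.48 Ω = 56.48∠-90.0° Ω.

Z = 0 - j56.48 Ω = 56.48∠-90.0° Ω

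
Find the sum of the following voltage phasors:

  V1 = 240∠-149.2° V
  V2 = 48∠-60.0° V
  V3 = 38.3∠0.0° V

Step 1 — Convert each phasor to rectangular form:
  V1 = 240·(cos(-149.2°) + j·sin(-149.2°)) = -206.2 - j122.9 V
  V2 = 48·(cos(-60.0°) + j·sin(-60.0°)) = 24 - j41.57 V
  V3 = 38.3·(cos(0.0°) + j·sin(0.0°)) = 38.3 V
Step 2 — Sum components: V_total = -143.9 - j164.5 V.
Step 3 — Convert to polar: |V_total| = 218.5 V, ∠V_total = -131.2°.

V_total = 218.5∠-131.2° V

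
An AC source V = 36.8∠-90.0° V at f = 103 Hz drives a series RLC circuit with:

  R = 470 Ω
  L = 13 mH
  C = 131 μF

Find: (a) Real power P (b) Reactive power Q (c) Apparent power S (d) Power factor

Step 1 — Angular frequency: ω = 2π·f = 2π·103 = 647.2 rad/s.
Step 2 — Component impedances:
  R: Z = R = 470 Ω
  L: Z = jωL = j·647.2·0.013 = 0 + j8.413 Ω
  C: Z = 1/(jωC) = -j/(ω·C) = 0 - j11.8 Ω
Step 3 — Series combination: Z_total = R + L + C = 470 - j3.382 Ω = 470∠-0.4° Ω.
Step 4 — Source phasor: V = 36.8∠-90.0° V = 0 - j36.8 V.
Step 5 — Current: I = V / Z = 0.0005634 - j0.07829 A = 0.0783∠-89.6° A.
Step 6 — Complex power: S = V·I* = 2.881 - j0.02073 VA.
Step 7 — Real power: P = Re(S) = 2.881 W.
Step 8 — Reactive power: Q = Im(S) = -0.02073 VAR.
Step 9 — Apparent power: |S| = 2.881 VA.
Step 10 — Power factor: PF = P/|S| = 1 (leading).

(a) P = 2.881 W  (b) Q = -0.02073 VAR  (c) S = 2.881 VA  (d) PF = 1 (leading)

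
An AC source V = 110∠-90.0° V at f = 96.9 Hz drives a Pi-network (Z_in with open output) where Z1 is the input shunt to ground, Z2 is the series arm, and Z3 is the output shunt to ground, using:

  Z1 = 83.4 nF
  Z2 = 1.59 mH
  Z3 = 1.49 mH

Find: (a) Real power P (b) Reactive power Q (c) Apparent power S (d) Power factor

Step 1 — Angular frequency: ω = 2π·f = 2π·96.9 = 608.8 rad/s.
Step 2 — Component impedances:
  Z1: Z = 1/(jωC) = -j/(ω·C) = 0 - j1.969e+04 Ω
  Z2: Z = jωL = j·608.8·0.00159 = 0 + j0.9681 Ω
  Z3: Z = jωL = j·608.8·0.00149 = 0 + j0.9072 Ω
Step 3 — With open output, the series arm Z2 and the output shunt Z3 appear in series to ground: Z2 + Z3 = 0 + j1.875 Ω.
Step 4 — Parallel with input shunt Z1: Z_in = Z1 || (Z2 + Z3) = 0 + j1.875 Ω = 1.875∠90.0° Ω.
Step 5 — Source phasor: V = 110∠-90.0° V = 0 - j110 V.
Step 6 — Current: I = V / Z = -58.65 A = 58.65∠-180.0° A.
Step 7 — Complex power: S = V·I* = 0 + j6452 VA.
Step 8 — Real power: P = Re(S) = 0 W.
Step 9 — Reactive power: Q = Im(S) = 6452 VAR.
Step 10 — Apparent power: |S| = 6452 VA.
Step 11 — Power factor: PF = P/|S| = 0 (lagging).

(a) P = 0 W  (b) Q = 6452 VAR  (c) S = 6452 VA  (d) PF = 0 (lagging)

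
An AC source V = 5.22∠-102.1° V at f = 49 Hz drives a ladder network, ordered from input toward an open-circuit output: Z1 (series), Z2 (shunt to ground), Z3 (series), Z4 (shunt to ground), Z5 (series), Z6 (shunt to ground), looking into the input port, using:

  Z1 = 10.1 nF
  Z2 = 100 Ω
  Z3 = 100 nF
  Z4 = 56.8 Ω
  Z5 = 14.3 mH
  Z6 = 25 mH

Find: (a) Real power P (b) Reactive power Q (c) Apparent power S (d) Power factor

Step 1 — Angular frequency: ω = 2π·f = 2π·49 = 307.9 rad/s.
Step 2 — Component impedances:
  Z1: Z = 1/(jωC) = -j/(ω·C) = 0 - j3.216e+05 Ω
  Z2: Z = R = 100 Ω
  Z3: Z = 1/(jωC) = -j/(ω·C) = 0 - j3.248e+04 Ω
  Z4: Z = R = 56.8 Ω
  Z5: Z = jωL = j·307.9·0.0143 = 0 + j4.403 Ω
  Z6: Z = jωL = j·307.9·0.025 = 0 + j7.697 Ω
Step 3 — Ladder network (open output): work backward from the far end, alternating series and parallel combinations. Z_in = 100 - j3.216e+05 Ω = 3.216e+05∠-90.0° Ω.
Step 4 — Source phasor: V = 5.22∠-102.1° V = -1.094 - j5.104 V.
Step 5 — Current: I = V / Z = 1.587e-05 - j3.407e-06 A = 1.623e-05∠-12.1° A.
Step 6 — Complex power: S = V·I* = 2.635e-08 - j8.473e-05 VA.
Step 7 — Real power: P = Re(S) = 2.635e-08 W.
Step 8 — Reactive power: Q = Im(S) = -8.473e-05 VAR.
Step 9 — Apparent power: |S| = 8.473e-05 VA.
Step 10 — Power factor: PF = P/|S| = 0.000311 (leading).

(a) P = 2.635e-08 W  (b) Q = -8.473e-05 VAR  (c) S = 8.473e-05 VA  (d) PF = 0.000311 (leading)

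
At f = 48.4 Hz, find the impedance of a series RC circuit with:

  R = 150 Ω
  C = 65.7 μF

Step 1 — Angular frequency: ω = 2π·f = 2π·48.4 = 304.1 rad/s.
Step 2 — Component impedances:
  R: Z = R = 150 Ω
  C: Z = 1/(jωC) = -j/(ω·C) = 0 - j50.05 Ω
Step 3 — Series combination: Z_total = R + C = 150 - j50.05 Ω = 158.1∠-18.5° Ω.

Z = 150 - j50.05 Ω = 158.1∠-18.5° Ω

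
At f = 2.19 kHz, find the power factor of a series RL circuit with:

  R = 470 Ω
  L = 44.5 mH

Step 1 — Angular frequency: ω = 2π·f = 2π·2190 = 1.376e+04 rad/s.
Step 2 — Component impedances:
  R: Z = R = 470 Ω
  L: Z = jωL = j·1.376e+04·0.0445 = 0 + j612.3 Ω
Step 3 — Series combination: Z_total = R + L = 470 + j612.3 Ω = 771.9∠52.5° Ω.
Step 4 — Power factor: PF = cos(φ) = Re(Z)/|Z| = 470/771.9 = 0.6089.
Step 5 — Type: Im(Z) = 612.3 ⇒ lagging (phase φ = 52.5°).

PF = 0.6089 (lagging, φ = 52.5°)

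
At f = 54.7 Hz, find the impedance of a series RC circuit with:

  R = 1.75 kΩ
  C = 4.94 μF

Step 1 — Angular frequency: ω = 2π·f = 2π·54.7 = 343.7 rad/s.
Step 2 — Component impedances:
  R: Z = R = 1750 Ω
  C: Z = 1/(jωC) = -j/(ω·C) = 0 - j589 Ω
Step 3 — Series combination: Z_total = R + C = 1750 - j589 Ω = 1846∠-18.6° Ω.

Z = 1750 - j589 Ω = 1846∠-18.6° Ω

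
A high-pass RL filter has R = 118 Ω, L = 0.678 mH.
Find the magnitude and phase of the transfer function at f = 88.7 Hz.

Step 1 — Angular frequency: ω = 2π·88.7 = 557.3 rad/s.
Step 2 — Transfer function: H(jω) = jωL/(R + jωL).
Step 3 — Numerator jωL = j·0.3779; denominator R + jωL = 118 + j0.3779.
Step 4 — H = 1.025e-05 + j0.003202.
Step 5 — Magnitude: |H| = 0.003202 (-49.9 dB); phase: φ = 89.8°.

|H| = 0.003202 (-49.9 dB), φ = 89.8°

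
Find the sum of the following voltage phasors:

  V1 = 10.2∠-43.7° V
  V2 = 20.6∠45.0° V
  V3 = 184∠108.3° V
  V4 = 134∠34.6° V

Step 1 — Convert each phasor to rectangular form:
  V1 = 10.2·(cos(-43.7°) + j·sin(-43.7°)) = 7.374 - j7.047 V
  V2 = 20.6·(cos(45.0°) + j·sin(45.0°)) = 14.57 + j14.57 V
  V3 = 184·(cos(108.3°) + j·sin(108.3°)) = -57.77 + j174.7 V
  V4 = 134·(cos(34.6°) + j·sin(34.6°)) = 110.3 + j76.09 V
Step 2 — Sum components: V_total = 74.47 + j258.3 V.
Step 3 — Convert to polar: |V_total| = 268.8 V, ∠V_total = 73.9°.

V_total = 268.8∠73.9° V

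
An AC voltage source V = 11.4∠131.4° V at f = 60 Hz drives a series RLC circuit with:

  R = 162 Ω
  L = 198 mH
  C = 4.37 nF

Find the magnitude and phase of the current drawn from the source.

Step 1 — Angular frequency: ω = 2π·f = 2π·60 = 377 rad/s.
Step 2 — Component impedances:
  R: Z = R = 162 Ω
  L: Z = jωL = j·377·0.198 = 0 + j74.64 Ω
  C: Z = 1/(jωC) = -j/(ω·C) = 0 - j6.07e+05 Ω
Step 3 — Series combination: Z_total = R + L + C = 162 - j6.069e+05 Ω = 6.069e+05∠-90.0° Ω.
Step 4 — Source phasor: V = 11.4∠131.4° V = -7.539 + j8.551 V.
Step 5 — Ohm's law: I = V / Z_total = (-7.539 + j8.551) / (162 - j6.069e+05) = -1.409e-05 - j1.242e-05 A.
Step 6 — Convert to polar: |I| = 1.878e-05 A, ∠I = -138.6°.

I = 1.878e-05∠-138.6° A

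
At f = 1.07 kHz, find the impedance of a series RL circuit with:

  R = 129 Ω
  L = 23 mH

Step 1 — Angular frequency: ω = 2π·f = 2π·1070 = 6723 rad/s.
Step 2 — Component impedances:
  R: Z = R = 129 Ω
  L: Z = jωL = j·6723·0.023 = 0 + j154.6 Ω
Step 3 — Series combination: Z_total = R + L = 129 + j154.6 Ω = 201.4∠50.2° Ω.

Z = 129 + j154.6 Ω = 201.4∠50.2° Ω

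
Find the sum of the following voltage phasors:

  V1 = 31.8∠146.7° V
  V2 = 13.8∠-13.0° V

Step 1 — Convert each phasor to rectangular form:
  V1 = 31.8·(cos(146.7°) + j·sin(146.7°)) = -26.58 + j17.46 V
  V2 = 13.8·(cos(-13.0°) + j·sin(-13.0°)) = 13.45 - j3.104 V
Step 2 — Sum components: V_total = -13.13 + j14.35 V.
Step 3 — Convert to polar: |V_total| = 19.46 V, ∠V_total = 132.5°.

V_total = 19.46∠132.5° V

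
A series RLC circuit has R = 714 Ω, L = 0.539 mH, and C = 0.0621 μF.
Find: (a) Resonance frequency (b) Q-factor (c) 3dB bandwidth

Step 1 — Resonance condition Im(Z)=0 gives ω₀ = 1/√(LC).
Step 2 — ω₀ = 1/√(0.000539·6.21e-08) = 1.728e+05 rad/s.
Step 3 — f₀ = ω₀/(2π) = 2.751e+04 Hz.
Step 4 — Series Q: Q = ω₀L/R = 1.728e+05·0.000539/714 = 0.1305.
Step 5 — 3dB bandwidth: Δω = ω₀/Q = 1.325e+06 rad/s; BW = Δω/(2π) = 2.108e+05 Hz.

(a) f₀ = 2.751e+04 Hz  (b) Q = 0.1305  (c) BW = 2.108e+05 Hz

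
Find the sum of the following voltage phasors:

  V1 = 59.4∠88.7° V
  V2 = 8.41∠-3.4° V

Step 1 — Convert each phasor to rectangular form:
  V1 = 59.4·(cos(88.7°) + j·sin(88.7°)) = 1.348 + j59.38 V
  V2 = 8.41·(cos(-3.4°) + j·sin(-3.4°)) = 8.395 - j0.4988 V
Step 2 — Sum components: V_total = 9.743 + j58.89 V.
Step 3 — Convert to polar: |V_total| = 59.69 V, ∠V_total = 80.6°.

V_total = 59.69∠80.6° V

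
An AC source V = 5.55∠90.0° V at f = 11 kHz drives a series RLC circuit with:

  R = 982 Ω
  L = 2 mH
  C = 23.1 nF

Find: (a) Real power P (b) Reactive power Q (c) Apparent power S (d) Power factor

Step 1 — Angular frequency: ω = 2π·f = 2π·1.1e+04 = 6.912e+04 rad/s.
Step 2 — Component impedances:
  R: Z = R = 982 Ω
  L: Z = jωL = j·6.912e+04·0.002 = 0 + j138.2 Ω
  C: Z = 1/(jωC) = -j/(ω·C) = 0 - j626.3 Ω
Step 3 — Series combination: Z_total = R + L + C = 982 - j488.1 Ω = 1097∠-26.4° Ω.
Step 4 — Source phasor: V = 5.55∠90.0° V = 0 + j5.55 V.
Step 5 — Current: I = V / Z = -0.002253 + j0.004532 A = 0.005061∠116.4° A.
Step 6 — Complex power: S = V·I* = 0.02515 - j0.0125 VA.
Step 7 — Real power: P = Re(S) = 0.02515 W.
Step 8 — Reactive power: Q = Im(S) = -0.0125 VAR.
Step 9 — Apparent power: |S| = 0.02809 VA.
Step 10 — Power factor: PF = P/|S| = 0.8955 (leading).

(a) P = 0.02515 W  (b) Q = -0.0125 VAR  (c) S = 0.02809 VA  (d) PF = 0.8955 (leading)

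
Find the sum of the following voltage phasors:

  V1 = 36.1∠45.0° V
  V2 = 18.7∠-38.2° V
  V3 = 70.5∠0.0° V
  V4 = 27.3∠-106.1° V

Step 1 — Convert each phasor to rectangular form:
  V1 = 36.1·(cos(45.0°) + j·sin(45.0°)) = 25.53 + j25.53 V
  V2 = 18.7·(cos(-38.2°) + j·sin(-38.2°)) = 14.7 - j11.56 V
  V3 = 70.5·(cos(0.0°) + j·sin(0.0°)) = 70.5 V
  V4 = 27.3·(cos(-106.1°) + j·sin(-106.1°)) = -7.571 - j26.23 V
Step 2 — Sum components: V_total = 103.2 - j12.27 V.
Step 3 — Convert to polar: |V_total| = 103.9 V, ∠V_total = -6.8°.

V_total = 103.9∠-6.8° V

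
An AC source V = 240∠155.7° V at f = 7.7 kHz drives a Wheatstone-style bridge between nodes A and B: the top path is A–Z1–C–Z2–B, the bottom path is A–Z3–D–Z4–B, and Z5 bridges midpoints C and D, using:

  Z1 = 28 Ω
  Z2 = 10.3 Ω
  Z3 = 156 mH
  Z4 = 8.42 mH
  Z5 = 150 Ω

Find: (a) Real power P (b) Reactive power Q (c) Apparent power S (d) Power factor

Step 1 — Angular frequency: ω = 2π·f = 2π·7700 = 4.838e+04 rad/s.
Step 2 — Component impedances:
  Z1: Z = R = 28 Ω
  Z2: Z = R = 10.3 Ω
  Z3: Z = jωL = j·4.838e+04·0.156 = 0 + j7547 Ω
  Z4: Z = jωL = j·4.838e+04·0.00842 = 0 + j407.4 Ω
  Z5: Z = R = 150 Ω
Step 3 — Bridge requires nodal analysis (the Z5 bridge couples midpoints C and D, so the two paths cannot be reduced to a simple series/parallel combination). Setting node B to ground and injecting 1 A at node A, the 3-node admittance system at A, C, D solves to V_A = Z_AB = 38.23 + j0.3375 Ω = 38.24∠0.5° Ω.
Step 4 — Source phasor: V = 240∠155.7° V = -218.7 + j98.76 V.
Step 5 — Current: I = V / Z = -5.698 + j2.633 A = 6.277∠155.2° A.
Step 6 — Complex power: S = V·I* = 1506 + j13.3 VA.
Step 7 — Real power: P = Re(S) = 1506 W.
Step 8 — Reactive power: Q = Im(S) = 13.3 VAR.
Step 9 — Apparent power: |S| = 1506 VA.
Step 10 — Power factor: PF = P/|S| = 1 (lagging).

(a) P = 1506 W  (b) Q = 13.3 VAR  (c) S = 1506 VA  (d) PF = 1 (lagging)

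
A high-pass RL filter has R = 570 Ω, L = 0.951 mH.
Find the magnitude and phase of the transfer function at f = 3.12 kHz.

Step 1 — Angular frequency: ω = 2π·3120 = 1.96e+04 rad/s.
Step 2 — Transfer function: H(jω) = jωL/(R + jωL).
Step 3 — Numerator jωL = j·18.64; denominator R + jωL = 570 + j18.64.
Step 4 — H = 0.001069 + j0.03267.
Step 5 — Magnitude: |H| = 0.03269 (-29.7 dB); phase: φ = 88.1°.

|H| = 0.03269 (-29.7 dB), φ = 88.1°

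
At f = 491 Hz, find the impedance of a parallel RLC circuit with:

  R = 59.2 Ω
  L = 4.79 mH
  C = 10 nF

Step 1 — Angular frequency: ω = 2π·f = 2π·491 = 3085 rad/s.
Step 2 — Component impedances:
  R: Z = R = 59.2 Ω
  L: Z = jωL = j·3085·0.00479 = 0 + j14.78 Ω
  C: Z = 1/(jωC) = -j/(ω·C) = 0 - j3.241e+04 Ω
Step 3 — Parallel combination: 1/Z_total = 1/R + 1/L + 1/C; Z_total = 3.475 + j13.92 Ω = 14.34∠76.0° Ω.

Z = 3.475 + j13.92 Ω = 14.34∠76.0° Ω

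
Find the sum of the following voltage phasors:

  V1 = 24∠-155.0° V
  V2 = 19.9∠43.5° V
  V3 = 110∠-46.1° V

Step 1 — Convert each phasor to rectangular form:
  V1 = 24·(cos(-155.0°) + j·sin(-155.0°)) = -21.75 - j10.14 V
  V2 = 19.9·(cos(43.5°) + j·sin(43.5°)) = 14.43 + j13.7 V
  V3 = 110·(cos(-46.1°) + j·sin(-46.1°)) = 76.27 - j79.26 V
Step 2 — Sum components: V_total = 68.96 - j75.71 V.
Step 3 — Convert to polar: |V_total| = 102.4 V, ∠V_total = -47.7°.

V_total = 102.4∠-47.7° V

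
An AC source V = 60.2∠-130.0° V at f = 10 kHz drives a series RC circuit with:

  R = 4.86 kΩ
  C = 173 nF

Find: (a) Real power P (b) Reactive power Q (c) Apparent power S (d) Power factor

Step 1 — Angular frequency: ω = 2π·f = 2π·1e+04 = 6.283e+04 rad/s.
Step 2 — Component impedances:
  R: Z = R = 4860 Ω
  C: Z = 1/(jωC) = -j/(ω·C) = 0 - j92 Ω
Step 3 — Series combination: Z_total = R + C = 4860 - j92 Ω = 4861∠-1.1° Ω.
Step 4 — Source phasor: V = 60.2∠-130.0° V = -38.7 - j46.12 V.
Step 5 — Current: I = V / Z = -0.00778 - j0.009636 A = 0.01238∠-128.9° A.
Step 6 — Complex power: S = V·I* = 0.7454 - j0.01411 VA.
Step 7 — Real power: P = Re(S) = 0.7454 W.
Step 8 — Reactive power: Q = Im(S) = -0.01411 VAR.
Step 9 — Apparent power: |S| = 0.7456 VA.
Step 10 — Power factor: PF = P/|S| = 0.9998 (leading).

(a) P = 0.7454 W  (b) Q = -0.01411 VAR  (c) S = 0.7456 VA  (d) PF = 0.9998 (leading)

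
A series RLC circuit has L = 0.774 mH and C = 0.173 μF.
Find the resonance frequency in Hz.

Step 1 — Resonance condition Im(Z)=0 gives ω₀ = 1/√(LC).
Step 2 — ω₀ = 1/√(0.000774·1.73e-07) = 8.642e+04 rad/s.
Step 3 — f₀ = ω₀/(2π) = 1.375e+04 Hz.

f₀ = 1.375e+04 Hz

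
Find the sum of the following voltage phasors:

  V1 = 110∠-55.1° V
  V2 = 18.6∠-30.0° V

Step 1 — Convert each phasor to rectangular form:
  V1 = 110·(cos(-55.1°) + j·sin(-55.1°)) = 62.94 - j90.22 V
  V2 = 18.6·(cos(-30.0°) + j·sin(-30.0°)) = 16.11 - j9.3 V
Step 2 — Sum components: V_total = 79.04 - j99.52 V.
Step 3 — Convert to polar: |V_total| = 127.1 V, ∠V_total = -51.5°.

V_total = 127.1∠-51.5° V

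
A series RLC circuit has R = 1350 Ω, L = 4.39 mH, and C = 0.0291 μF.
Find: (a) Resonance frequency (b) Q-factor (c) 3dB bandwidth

Step 1 — Resonance condition Im(Z)=0 gives ω₀ = 1/√(LC).
Step 2 — ω₀ = 1/√(0.00439·2.91e-08) = 8.848e+04 rad/s.
Step 3 — f₀ = ω₀/(2π) = 1.408e+04 Hz.
Step 4 — Series Q: Q = ω₀L/R = 8.848e+04·0.00439/1350 = 0.2877.
Step 5 — 3dB bandwidth: Δω = ω₀/Q = 3.075e+05 rad/s; BW = Δω/(2π) = 4.894e+04 Hz.

(a) f₀ = 1.408e+04 Hz  (b) Q = 0.2877  (c) BW = 4.894e+04 Hz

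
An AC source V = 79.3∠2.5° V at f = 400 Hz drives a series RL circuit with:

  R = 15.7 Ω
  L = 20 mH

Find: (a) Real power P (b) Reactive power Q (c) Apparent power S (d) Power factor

Step 1 — Angular frequency: ω = 2π·f = 2π·400 = 2513 rad/s.
Step 2 — Component impedances:
  R: Z = R = 15.7 Ω
  L: Z = jωL = j·2513·0.02 = 0 + j50.27 Ω
Step 3 — Series combination: Z_total = R + L = 15.7 + j50.27 Ω = 52.66∠72.7° Ω.
Step 4 — Source phasor: V = 79.3∠2.5° V = 79.22 + j3.459 V.
Step 5 — Current: I = V / Z = 0.5112 - j1.416 A = 1.506∠-70.2° A.
Step 6 — Complex power: S = V·I* = 35.6 + j114 VA.
Step 7 — Real power: P = Re(S) = 35.6 W.
Step 8 — Reactive power: Q = Im(S) = 114 VAR.
Step 9 — Apparent power: |S| = 119.4 VA.
Step 10 — Power factor: PF = P/|S| = 0.2981 (lagging).

(a) P = 35.6 W  (b) Q = 114 VAR  (c) S = 119.4 VA  (d) PF = 0.2981 (lagging)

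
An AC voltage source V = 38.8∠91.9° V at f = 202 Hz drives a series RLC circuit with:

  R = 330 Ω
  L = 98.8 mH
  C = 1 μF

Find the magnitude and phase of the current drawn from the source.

Step 1 — Angular frequency: ω = 2π·f = 2π·202 = 1269 rad/s.
Step 2 — Component impedances:
  R: Z = R = 330 Ω
  L: Z = jωL = j·1269·0.0988 = 0 + j125.4 Ω
  C: Z = 1/(jωC) = -j/(ω·C) = 0 - j787.9 Ω
Step 3 — Series combination: Z_total = R + L + C = 330 - j662.5 Ω = 740.1∠-63.5° Ω.
Step 4 — Source phasor: V = 38.8∠91.9° V = -1.286 + j38.78 V.
Step 5 — Ohm's law: I = V / Z_total = (-1.286 + j38.78) / (330 - j662.5) = -0.04767 + j0.0218 A.
Step 6 — Convert to polar: |I| = 0.05242 A, ∠I = 155.4°.

I = 0.05242∠155.4° A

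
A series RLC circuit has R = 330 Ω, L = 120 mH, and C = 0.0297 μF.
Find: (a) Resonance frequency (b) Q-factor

Step 1 — Resonance condition Im(Z)=0 gives ω₀ = 1/√(LC).
Step 2 — ω₀ = 1/√(0.12·2.97e-08) = 1.675e+04 rad/s.
Step 3 — f₀ = ω₀/(2π) = 2666 Hz.
Step 4 — Series Q: Q = ω₀L/R = 1.675e+04·0.12/330 = 6.091.

(a) f₀ = 2666 Hz  (b) Q = 6.091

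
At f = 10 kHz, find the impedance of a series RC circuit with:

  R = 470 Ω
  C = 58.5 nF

Step 1 — Angular frequency: ω = 2π·f = 2π·1e+04 = 6.283e+04 rad/s.
Step 2 — Component impedances:
  R: Z = R = 470 Ω
  C: Z = 1/(jωC) = -j/(ω·C) = 0 - j272.1 Ω
Step 3 — Series combination: Z_total = R + C = 470 - j272.1 Ω = 543.1∠-30.1° Ω.

Z = 470 - j272.1 Ω = 543.1∠-30.1° Ω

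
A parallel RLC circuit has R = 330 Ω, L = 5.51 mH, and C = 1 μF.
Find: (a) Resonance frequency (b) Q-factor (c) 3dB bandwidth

Step 1 — Resonance: ω₀ = 1/√(LC) = 1/√(0.00551·1e-06) = 1.347e+04 rad/s.
Step 2 — f₀ = ω₀/(2π) = 2144 Hz.
Step 3 — Parallel Q: Q = R/(ω₀L) = 330/(1.347e+04·0.00551) = 4.446.
Step 4 — Bandwidth: Δω = ω₀/Q = 3030 rad/s; BW = Δω/(2π) = 482.3 Hz.

(a) f₀ = 2144 Hz  (b) Q = 4.446  (c) BW = 482.3 Hz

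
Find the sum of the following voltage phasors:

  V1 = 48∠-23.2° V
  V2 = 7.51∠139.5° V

Step 1 — Convert each phasor to rectangular form:
  V1 = 48·(cos(-23.2°) + j·sin(-23.2°)) = 44.12 - j18.91 V
  V2 = 7.51·(cos(139.5°) + j·sin(139.5°)) = -5.711 + j4.877 V
Step 2 — Sum components: V_total = 38.41 - j14.03 V.
Step 3 — Convert to polar: |V_total| = 40.89 V, ∠V_total = -20.1°.

V_total = 40.89∠-20.1° V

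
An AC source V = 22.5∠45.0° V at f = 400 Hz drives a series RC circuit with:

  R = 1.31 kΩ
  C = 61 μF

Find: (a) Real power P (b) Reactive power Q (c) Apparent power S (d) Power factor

Step 1 — Angular frequency: ω = 2π·f = 2π·400 = 2513 rad/s.
Step 2 — Component impedances:
  R: Z = R = 1310 Ω
  C: Z = 1/(jωC) = -j/(ω·C) = 0 - j6.523 Ω
Step 3 — Series combination: Z_total = R + C = 1310 - j6.523 Ω = 1310∠-0.3° Ω.
Step 4 — Source phasor: V = 22.5∠45.0° V = 15.91 + j15.91 V.
Step 5 — Current: I = V / Z = 0.01208 + j0.01221 A = 0.01718∠45.3° A.
Step 6 — Complex power: S = V·I* = 0.3864 - j0.001924 VA.
Step 7 — Real power: P = Re(S) = 0.3864 W.
Step 8 — Reactive power: Q = Im(S) = -0.001924 VAR.
Step 9 — Apparent power: |S| = 0.3864 VA.
Step 10 — Power factor: PF = P/|S| = 1 (leading).

(a) P = 0.3864 W  (b) Q = -0.001924 VAR  (c) S = 0.3864 VA  (d) PF = 1 (leading)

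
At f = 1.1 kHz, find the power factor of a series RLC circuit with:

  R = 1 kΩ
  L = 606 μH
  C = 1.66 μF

Step 1 — Angular frequency: ω = 2π·f = 2π·1100 = 6912 rad/s.
Step 2 — Component impedances:
  R: Z = R = 1000 Ω
  L: Z = jωL = j·6912·0.000606 = 0 + j4.188 Ω
  C: Z = 1/(jωC) = -j/(ω·C) = 0 - j87.16 Ω
Step 3 — Series combination: Z_total = R + L + C = 1000 - j82.97 Ω = 1003∠-4.7° Ω.
Step 4 — Power factor: PF = cos(φ) = Re(Z)/|Z| = 1000/1003.4 = 0.9966.
Step 5 — Type: Im(Z) = -82.97 ⇒ leading (phase φ = -4.7°).

PF = 0.9966 (leading, φ = -4.7°)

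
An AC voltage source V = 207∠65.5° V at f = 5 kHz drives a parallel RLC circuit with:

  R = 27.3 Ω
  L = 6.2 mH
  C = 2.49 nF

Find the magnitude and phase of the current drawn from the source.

Step 1 — Angular frequency: ω = 2π·f = 2π·5000 = 3.142e+04 rad/s.
Step 2 — Component impedances:
  R: Z = R = 27.3 Ω
  L: Z = jωL = j·3.142e+04·0.0062 = 0 + j194.8 Ω
  C: Z = 1/(jωC) = -j/(ω·C) = 0 - j1.278e+04 Ω
Step 3 — Parallel combination: 1/Z_total = 1/R + 1/L + 1/C; Z_total = 26.79 + j3.698 Ω = 27.04∠7.9° Ω.
Step 4 — Source phasor: V = 207∠65.5° V = 85.84 + j188.4 V.
Step 5 — Ohm's law: I = V / Z_total = (85.84 + j188.4) / (26.79 + j3.698) = 4.097 + j6.466 A.
Step 6 — Convert to polar: |I| = 7.654 A, ∠I = 57.6°.

I = 7.654∠57.6° A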